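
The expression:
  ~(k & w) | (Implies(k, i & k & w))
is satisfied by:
  {i: True, w: False, k: False}
  {w: False, k: False, i: False}
  {i: True, k: True, w: False}
  {k: True, w: False, i: False}
  {i: True, w: True, k: False}
  {w: True, i: False, k: False}
  {i: True, k: True, w: True}


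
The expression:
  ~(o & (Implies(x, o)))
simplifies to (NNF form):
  ~o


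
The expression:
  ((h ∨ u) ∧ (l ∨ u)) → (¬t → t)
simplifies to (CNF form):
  (t ∨ ¬u) ∧ (t ∨ ¬h ∨ ¬l) ∧ (t ∨ ¬h ∨ ¬u) ∧ (t ∨ ¬l ∨ ¬u)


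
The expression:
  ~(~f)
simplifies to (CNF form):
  f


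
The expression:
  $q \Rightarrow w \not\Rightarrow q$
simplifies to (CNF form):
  $\neg q$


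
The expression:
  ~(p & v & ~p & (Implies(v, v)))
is always true.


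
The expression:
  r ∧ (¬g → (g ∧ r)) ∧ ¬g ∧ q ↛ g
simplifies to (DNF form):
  False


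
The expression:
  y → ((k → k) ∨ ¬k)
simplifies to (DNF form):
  True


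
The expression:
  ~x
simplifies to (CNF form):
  ~x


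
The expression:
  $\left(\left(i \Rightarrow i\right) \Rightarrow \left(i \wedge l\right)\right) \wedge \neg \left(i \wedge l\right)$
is never true.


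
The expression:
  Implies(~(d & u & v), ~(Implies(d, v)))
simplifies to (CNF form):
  d & (u | ~v)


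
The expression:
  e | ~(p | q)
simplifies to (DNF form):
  e | (~p & ~q)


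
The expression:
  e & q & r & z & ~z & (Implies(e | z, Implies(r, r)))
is never true.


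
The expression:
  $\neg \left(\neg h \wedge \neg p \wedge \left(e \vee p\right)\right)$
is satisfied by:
  {h: True, p: True, e: False}
  {h: True, e: False, p: False}
  {p: True, e: False, h: False}
  {p: False, e: False, h: False}
  {h: True, p: True, e: True}
  {h: True, e: True, p: False}
  {p: True, e: True, h: False}


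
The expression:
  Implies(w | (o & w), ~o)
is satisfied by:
  {w: False, o: False}
  {o: True, w: False}
  {w: True, o: False}


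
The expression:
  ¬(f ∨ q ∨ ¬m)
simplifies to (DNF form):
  m ∧ ¬f ∧ ¬q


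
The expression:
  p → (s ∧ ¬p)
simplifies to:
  ¬p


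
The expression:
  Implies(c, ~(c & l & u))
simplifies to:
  ~c | ~l | ~u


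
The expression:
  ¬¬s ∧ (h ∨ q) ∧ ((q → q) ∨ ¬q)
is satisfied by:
  {s: True, q: True, h: True}
  {s: True, q: True, h: False}
  {s: True, h: True, q: False}


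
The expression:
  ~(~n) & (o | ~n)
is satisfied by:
  {o: True, n: True}


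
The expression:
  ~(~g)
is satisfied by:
  {g: True}


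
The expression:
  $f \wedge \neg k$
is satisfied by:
  {f: True, k: False}


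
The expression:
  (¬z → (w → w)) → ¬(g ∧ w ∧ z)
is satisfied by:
  {w: False, z: False, g: False}
  {g: True, w: False, z: False}
  {z: True, w: False, g: False}
  {g: True, z: True, w: False}
  {w: True, g: False, z: False}
  {g: True, w: True, z: False}
  {z: True, w: True, g: False}


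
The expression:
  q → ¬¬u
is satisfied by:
  {u: True, q: False}
  {q: False, u: False}
  {q: True, u: True}


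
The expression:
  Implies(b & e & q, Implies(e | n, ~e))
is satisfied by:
  {e: False, q: False, b: False}
  {b: True, e: False, q: False}
  {q: True, e: False, b: False}
  {b: True, q: True, e: False}
  {e: True, b: False, q: False}
  {b: True, e: True, q: False}
  {q: True, e: True, b: False}


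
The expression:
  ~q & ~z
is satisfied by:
  {q: False, z: False}


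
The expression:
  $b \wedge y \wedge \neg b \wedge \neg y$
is never true.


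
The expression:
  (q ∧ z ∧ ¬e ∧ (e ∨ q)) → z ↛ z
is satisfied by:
  {e: True, q: False, z: False}
  {e: False, q: False, z: False}
  {z: True, e: True, q: False}
  {z: True, e: False, q: False}
  {q: True, e: True, z: False}
  {q: True, e: False, z: False}
  {q: True, z: True, e: True}


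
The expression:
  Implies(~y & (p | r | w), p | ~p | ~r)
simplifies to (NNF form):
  True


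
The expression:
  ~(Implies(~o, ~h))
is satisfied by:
  {h: True, o: False}


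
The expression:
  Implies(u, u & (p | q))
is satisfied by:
  {q: True, p: True, u: False}
  {q: True, u: False, p: False}
  {p: True, u: False, q: False}
  {p: False, u: False, q: False}
  {q: True, p: True, u: True}
  {q: True, u: True, p: False}
  {p: True, u: True, q: False}


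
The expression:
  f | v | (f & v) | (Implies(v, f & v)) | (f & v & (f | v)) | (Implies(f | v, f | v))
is always true.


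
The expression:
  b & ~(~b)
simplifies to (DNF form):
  b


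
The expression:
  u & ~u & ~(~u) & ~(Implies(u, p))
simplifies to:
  False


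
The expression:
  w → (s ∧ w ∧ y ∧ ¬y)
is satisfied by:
  {w: False}


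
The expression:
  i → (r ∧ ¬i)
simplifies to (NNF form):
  ¬i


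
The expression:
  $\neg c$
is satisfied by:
  {c: False}


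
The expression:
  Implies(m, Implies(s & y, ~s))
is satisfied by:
  {s: False, m: False, y: False}
  {y: True, s: False, m: False}
  {m: True, s: False, y: False}
  {y: True, m: True, s: False}
  {s: True, y: False, m: False}
  {y: True, s: True, m: False}
  {m: True, s: True, y: False}


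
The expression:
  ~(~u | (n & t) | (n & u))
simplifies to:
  u & ~n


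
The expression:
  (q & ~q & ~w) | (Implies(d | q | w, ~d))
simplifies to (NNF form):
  ~d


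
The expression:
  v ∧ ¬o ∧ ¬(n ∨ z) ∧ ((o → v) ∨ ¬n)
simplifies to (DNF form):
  v ∧ ¬n ∧ ¬o ∧ ¬z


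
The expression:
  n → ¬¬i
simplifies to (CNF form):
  i ∨ ¬n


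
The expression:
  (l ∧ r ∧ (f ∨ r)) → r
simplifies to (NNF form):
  True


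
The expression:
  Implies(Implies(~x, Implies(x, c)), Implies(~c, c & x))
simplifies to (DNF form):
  c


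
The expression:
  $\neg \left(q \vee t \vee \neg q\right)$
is never true.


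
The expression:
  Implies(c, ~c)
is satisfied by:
  {c: False}


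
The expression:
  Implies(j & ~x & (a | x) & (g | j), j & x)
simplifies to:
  x | ~a | ~j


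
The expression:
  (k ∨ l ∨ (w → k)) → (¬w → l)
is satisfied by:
  {l: True, w: True}
  {l: True, w: False}
  {w: True, l: False}


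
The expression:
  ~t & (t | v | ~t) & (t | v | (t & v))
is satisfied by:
  {v: True, t: False}


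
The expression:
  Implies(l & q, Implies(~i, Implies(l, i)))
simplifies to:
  i | ~l | ~q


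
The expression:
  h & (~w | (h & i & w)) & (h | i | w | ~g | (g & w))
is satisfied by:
  {i: True, h: True, w: False}
  {h: True, w: False, i: False}
  {i: True, w: True, h: True}


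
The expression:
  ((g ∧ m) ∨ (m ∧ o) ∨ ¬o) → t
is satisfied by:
  {t: True, o: True, m: False}
  {t: True, o: False, m: False}
  {t: True, m: True, o: True}
  {t: True, m: True, o: False}
  {o: True, m: False, t: False}


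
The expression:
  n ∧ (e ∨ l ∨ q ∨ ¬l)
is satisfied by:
  {n: True}


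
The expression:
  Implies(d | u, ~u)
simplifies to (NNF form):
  ~u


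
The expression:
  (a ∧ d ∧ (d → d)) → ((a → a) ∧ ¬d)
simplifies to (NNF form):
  ¬a ∨ ¬d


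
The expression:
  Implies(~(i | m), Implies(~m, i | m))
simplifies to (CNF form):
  i | m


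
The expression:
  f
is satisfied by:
  {f: True}


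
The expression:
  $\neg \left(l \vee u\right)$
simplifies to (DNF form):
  $\neg l \wedge \neg u$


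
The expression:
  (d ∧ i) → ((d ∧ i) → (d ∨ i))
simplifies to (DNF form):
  True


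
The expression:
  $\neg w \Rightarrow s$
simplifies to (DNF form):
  $s \vee w$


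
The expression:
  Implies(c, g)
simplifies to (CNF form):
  g | ~c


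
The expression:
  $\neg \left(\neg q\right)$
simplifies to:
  $q$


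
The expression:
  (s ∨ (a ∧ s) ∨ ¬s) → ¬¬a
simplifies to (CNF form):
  a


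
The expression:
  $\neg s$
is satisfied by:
  {s: False}


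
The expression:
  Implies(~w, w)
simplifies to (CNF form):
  w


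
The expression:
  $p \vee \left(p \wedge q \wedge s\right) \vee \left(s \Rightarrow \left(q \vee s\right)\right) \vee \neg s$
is always true.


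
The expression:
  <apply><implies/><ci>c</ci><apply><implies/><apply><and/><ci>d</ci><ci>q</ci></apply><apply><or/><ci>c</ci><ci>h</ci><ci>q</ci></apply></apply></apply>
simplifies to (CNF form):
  <true/>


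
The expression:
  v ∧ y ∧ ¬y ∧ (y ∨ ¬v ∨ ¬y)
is never true.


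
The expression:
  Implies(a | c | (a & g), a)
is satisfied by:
  {a: True, c: False}
  {c: False, a: False}
  {c: True, a: True}


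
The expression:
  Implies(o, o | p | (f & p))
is always true.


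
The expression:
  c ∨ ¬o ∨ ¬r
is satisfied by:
  {c: True, o: False, r: False}
  {o: False, r: False, c: False}
  {r: True, c: True, o: False}
  {r: True, o: False, c: False}
  {c: True, o: True, r: False}
  {o: True, c: False, r: False}
  {r: True, o: True, c: True}


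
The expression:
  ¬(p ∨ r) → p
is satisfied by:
  {r: True, p: True}
  {r: True, p: False}
  {p: True, r: False}


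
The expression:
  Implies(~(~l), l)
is always true.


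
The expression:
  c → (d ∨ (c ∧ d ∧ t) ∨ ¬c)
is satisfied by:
  {d: True, c: False}
  {c: False, d: False}
  {c: True, d: True}


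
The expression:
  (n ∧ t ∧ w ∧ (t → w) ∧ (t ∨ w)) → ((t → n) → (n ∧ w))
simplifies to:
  True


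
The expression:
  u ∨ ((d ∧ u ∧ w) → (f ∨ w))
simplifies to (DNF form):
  True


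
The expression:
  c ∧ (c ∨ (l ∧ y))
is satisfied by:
  {c: True}


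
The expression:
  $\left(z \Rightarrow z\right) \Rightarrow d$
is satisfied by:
  {d: True}


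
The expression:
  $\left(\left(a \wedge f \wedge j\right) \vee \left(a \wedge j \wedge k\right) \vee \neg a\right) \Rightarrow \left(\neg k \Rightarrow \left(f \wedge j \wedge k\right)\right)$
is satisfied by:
  {a: True, k: True, j: False, f: False}
  {a: True, k: True, f: True, j: False}
  {a: True, k: True, j: True, f: False}
  {a: True, k: True, f: True, j: True}
  {k: True, j: False, f: False, a: False}
  {k: True, f: True, j: False, a: False}
  {k: True, j: True, f: False, a: False}
  {k: True, f: True, j: True, a: False}
  {a: True, j: False, f: False, k: False}
  {f: True, a: True, j: False, k: False}
  {a: True, j: True, f: False, k: False}


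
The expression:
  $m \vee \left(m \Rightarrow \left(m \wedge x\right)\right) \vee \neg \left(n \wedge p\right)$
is always true.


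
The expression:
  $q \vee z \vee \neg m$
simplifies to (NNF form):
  $q \vee z \vee \neg m$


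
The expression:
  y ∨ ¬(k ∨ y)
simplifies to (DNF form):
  y ∨ ¬k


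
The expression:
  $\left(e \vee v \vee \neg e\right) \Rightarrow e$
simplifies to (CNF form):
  $e$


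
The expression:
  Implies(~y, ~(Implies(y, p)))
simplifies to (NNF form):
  y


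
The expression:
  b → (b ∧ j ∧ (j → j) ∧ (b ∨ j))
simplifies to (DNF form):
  j ∨ ¬b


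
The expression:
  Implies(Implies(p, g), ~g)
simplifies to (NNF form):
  ~g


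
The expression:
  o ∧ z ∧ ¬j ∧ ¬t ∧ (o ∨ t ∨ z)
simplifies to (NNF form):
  o ∧ z ∧ ¬j ∧ ¬t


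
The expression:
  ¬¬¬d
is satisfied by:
  {d: False}


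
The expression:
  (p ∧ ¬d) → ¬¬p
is always true.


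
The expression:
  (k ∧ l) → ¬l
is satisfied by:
  {l: False, k: False}
  {k: True, l: False}
  {l: True, k: False}


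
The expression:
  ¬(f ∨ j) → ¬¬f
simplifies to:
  f ∨ j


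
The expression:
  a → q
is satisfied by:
  {q: True, a: False}
  {a: False, q: False}
  {a: True, q: True}


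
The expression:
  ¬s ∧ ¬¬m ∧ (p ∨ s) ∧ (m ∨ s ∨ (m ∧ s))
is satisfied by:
  {m: True, p: True, s: False}


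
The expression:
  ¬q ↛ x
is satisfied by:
  {x: True, q: False}
  {q: False, x: False}
  {q: True, x: True}


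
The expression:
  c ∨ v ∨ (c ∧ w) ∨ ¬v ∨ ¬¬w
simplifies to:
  True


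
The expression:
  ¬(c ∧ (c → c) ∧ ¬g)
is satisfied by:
  {g: True, c: False}
  {c: False, g: False}
  {c: True, g: True}


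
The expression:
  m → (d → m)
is always true.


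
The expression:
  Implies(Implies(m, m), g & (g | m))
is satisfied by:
  {g: True}


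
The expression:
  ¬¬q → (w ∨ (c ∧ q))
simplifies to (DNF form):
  c ∨ w ∨ ¬q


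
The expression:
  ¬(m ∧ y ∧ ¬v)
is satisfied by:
  {v: True, m: False, y: False}
  {m: False, y: False, v: False}
  {y: True, v: True, m: False}
  {y: True, m: False, v: False}
  {v: True, m: True, y: False}
  {m: True, v: False, y: False}
  {y: True, m: True, v: True}


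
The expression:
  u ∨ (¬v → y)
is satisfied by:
  {y: True, v: True, u: True}
  {y: True, v: True, u: False}
  {y: True, u: True, v: False}
  {y: True, u: False, v: False}
  {v: True, u: True, y: False}
  {v: True, u: False, y: False}
  {u: True, v: False, y: False}


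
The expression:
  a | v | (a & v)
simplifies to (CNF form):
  a | v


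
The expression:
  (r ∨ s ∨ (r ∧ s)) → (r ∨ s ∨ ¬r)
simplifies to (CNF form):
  True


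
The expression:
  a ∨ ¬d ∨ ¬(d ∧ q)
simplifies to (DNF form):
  a ∨ ¬d ∨ ¬q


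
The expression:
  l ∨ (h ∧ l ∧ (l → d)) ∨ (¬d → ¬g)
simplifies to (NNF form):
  d ∨ l ∨ ¬g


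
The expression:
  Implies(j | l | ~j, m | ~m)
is always true.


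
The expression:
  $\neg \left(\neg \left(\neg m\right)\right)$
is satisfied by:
  {m: False}


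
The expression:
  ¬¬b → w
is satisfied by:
  {w: True, b: False}
  {b: False, w: False}
  {b: True, w: True}


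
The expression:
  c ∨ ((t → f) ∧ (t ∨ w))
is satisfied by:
  {c: True, w: True, f: True, t: False}
  {c: True, w: True, t: False, f: False}
  {c: True, f: True, t: False, w: False}
  {c: True, t: False, f: False, w: False}
  {c: True, w: True, t: True, f: True}
  {c: True, w: True, t: True, f: False}
  {c: True, t: True, f: True, w: False}
  {c: True, t: True, f: False, w: False}
  {f: True, w: True, t: False, c: False}
  {w: True, t: False, f: False, c: False}
  {w: True, f: True, t: True, c: False}
  {f: True, t: True, w: False, c: False}


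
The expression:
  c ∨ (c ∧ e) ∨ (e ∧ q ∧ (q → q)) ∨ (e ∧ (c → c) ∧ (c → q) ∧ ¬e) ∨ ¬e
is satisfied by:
  {q: True, c: True, e: False}
  {q: True, e: False, c: False}
  {c: True, e: False, q: False}
  {c: False, e: False, q: False}
  {q: True, c: True, e: True}
  {q: True, e: True, c: False}
  {c: True, e: True, q: False}


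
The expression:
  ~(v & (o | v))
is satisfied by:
  {v: False}


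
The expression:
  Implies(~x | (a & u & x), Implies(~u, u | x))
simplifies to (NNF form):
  u | x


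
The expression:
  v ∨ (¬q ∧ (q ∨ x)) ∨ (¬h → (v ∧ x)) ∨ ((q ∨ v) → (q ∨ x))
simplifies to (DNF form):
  True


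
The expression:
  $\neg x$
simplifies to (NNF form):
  $\neg x$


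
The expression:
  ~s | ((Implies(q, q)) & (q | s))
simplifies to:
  True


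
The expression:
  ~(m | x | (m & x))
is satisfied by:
  {x: False, m: False}


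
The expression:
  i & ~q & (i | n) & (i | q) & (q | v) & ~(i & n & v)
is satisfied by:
  {i: True, v: True, q: False, n: False}


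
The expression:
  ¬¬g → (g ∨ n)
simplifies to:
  True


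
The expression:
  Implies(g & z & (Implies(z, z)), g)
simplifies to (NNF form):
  True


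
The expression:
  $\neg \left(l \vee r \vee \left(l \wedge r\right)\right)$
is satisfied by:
  {r: False, l: False}


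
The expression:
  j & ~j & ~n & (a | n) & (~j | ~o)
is never true.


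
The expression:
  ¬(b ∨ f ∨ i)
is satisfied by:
  {i: False, f: False, b: False}


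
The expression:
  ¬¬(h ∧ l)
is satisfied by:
  {h: True, l: True}


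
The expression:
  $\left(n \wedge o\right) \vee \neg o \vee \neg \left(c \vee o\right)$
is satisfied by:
  {n: True, o: False}
  {o: False, n: False}
  {o: True, n: True}


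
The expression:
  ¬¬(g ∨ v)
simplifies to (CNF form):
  g ∨ v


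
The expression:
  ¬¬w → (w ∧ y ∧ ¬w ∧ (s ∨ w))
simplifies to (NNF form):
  ¬w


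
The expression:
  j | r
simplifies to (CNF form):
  j | r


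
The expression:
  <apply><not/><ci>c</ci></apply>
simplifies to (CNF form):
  <apply><not/><ci>c</ci></apply>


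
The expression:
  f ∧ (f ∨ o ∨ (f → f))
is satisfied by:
  {f: True}


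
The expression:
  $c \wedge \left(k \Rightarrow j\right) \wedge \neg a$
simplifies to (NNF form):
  $c \wedge \neg a \wedge \left(j \vee \neg k\right)$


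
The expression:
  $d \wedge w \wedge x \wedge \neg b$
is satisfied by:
  {w: True, d: True, x: True, b: False}


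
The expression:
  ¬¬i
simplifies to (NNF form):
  i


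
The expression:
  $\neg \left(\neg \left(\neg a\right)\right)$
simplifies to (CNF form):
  $\neg a$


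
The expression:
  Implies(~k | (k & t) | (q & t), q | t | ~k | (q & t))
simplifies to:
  True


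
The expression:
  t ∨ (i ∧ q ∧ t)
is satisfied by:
  {t: True}


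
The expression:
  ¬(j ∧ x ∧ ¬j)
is always true.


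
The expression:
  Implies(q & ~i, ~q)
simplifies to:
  i | ~q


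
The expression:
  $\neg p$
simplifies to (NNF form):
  $\neg p$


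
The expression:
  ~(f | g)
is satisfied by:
  {g: False, f: False}


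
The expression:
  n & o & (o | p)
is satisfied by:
  {o: True, n: True}


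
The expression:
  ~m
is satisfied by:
  {m: False}


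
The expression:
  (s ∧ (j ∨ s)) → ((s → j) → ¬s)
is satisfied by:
  {s: False, j: False}
  {j: True, s: False}
  {s: True, j: False}


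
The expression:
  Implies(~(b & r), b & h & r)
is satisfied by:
  {r: True, b: True}


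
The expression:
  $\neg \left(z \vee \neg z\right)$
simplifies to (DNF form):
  $\text{False}$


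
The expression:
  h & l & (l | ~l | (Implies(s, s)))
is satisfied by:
  {h: True, l: True}


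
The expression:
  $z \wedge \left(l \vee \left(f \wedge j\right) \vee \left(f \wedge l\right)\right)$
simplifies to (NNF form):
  $z \wedge \left(f \vee l\right) \wedge \left(j \vee l\right)$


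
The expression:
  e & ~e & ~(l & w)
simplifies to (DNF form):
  False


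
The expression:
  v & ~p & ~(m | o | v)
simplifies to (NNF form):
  False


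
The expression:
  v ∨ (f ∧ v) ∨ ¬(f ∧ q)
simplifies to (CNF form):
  v ∨ ¬f ∨ ¬q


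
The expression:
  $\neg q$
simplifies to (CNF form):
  $\neg q$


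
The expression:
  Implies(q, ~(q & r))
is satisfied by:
  {q: False, r: False}
  {r: True, q: False}
  {q: True, r: False}


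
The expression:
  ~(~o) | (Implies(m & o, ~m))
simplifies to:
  True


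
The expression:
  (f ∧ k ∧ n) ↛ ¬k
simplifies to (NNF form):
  f ∧ k ∧ n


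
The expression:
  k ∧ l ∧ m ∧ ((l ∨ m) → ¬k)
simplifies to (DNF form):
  False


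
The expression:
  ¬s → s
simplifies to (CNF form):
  s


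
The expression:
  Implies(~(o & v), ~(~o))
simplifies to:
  o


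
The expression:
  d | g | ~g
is always true.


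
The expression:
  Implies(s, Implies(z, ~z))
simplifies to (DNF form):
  ~s | ~z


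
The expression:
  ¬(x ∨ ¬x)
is never true.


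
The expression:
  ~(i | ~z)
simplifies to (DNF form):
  z & ~i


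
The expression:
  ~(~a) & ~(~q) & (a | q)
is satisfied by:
  {a: True, q: True}


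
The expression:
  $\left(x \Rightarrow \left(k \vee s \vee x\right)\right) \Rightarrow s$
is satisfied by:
  {s: True}


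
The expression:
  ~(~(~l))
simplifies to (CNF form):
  ~l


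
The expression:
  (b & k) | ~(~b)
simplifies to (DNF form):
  b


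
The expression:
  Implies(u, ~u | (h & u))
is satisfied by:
  {h: True, u: False}
  {u: False, h: False}
  {u: True, h: True}


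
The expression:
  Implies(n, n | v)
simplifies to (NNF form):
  True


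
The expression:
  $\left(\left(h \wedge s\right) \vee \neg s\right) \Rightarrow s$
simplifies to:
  $s$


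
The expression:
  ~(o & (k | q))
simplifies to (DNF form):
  ~o | (~k & ~q)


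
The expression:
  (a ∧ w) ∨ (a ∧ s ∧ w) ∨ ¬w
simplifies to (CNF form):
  a ∨ ¬w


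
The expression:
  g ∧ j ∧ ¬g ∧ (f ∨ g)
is never true.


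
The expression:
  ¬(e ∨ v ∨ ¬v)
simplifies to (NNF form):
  False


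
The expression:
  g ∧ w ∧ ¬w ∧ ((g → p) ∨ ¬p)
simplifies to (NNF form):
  False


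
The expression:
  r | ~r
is always true.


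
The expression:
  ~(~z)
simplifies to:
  z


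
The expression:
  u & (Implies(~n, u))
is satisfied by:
  {u: True}


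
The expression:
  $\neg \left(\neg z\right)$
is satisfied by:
  {z: True}


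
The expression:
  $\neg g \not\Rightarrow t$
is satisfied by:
  {g: False, t: False}


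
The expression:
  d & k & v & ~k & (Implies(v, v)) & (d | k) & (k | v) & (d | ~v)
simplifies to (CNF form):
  False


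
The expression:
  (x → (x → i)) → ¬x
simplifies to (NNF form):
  ¬i ∨ ¬x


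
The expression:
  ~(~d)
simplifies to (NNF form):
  d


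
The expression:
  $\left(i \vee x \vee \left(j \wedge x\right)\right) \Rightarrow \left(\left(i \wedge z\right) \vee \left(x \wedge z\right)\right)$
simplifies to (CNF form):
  $\left(z \vee \neg i\right) \wedge \left(z \vee \neg x\right)$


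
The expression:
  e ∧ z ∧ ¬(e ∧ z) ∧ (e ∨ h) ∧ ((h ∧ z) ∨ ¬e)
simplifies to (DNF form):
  False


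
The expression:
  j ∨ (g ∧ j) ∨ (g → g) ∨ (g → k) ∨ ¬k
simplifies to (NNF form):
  True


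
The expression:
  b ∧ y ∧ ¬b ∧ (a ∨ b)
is never true.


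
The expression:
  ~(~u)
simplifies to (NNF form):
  u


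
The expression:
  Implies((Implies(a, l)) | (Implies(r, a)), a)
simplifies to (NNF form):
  a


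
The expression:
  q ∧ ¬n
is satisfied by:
  {q: True, n: False}


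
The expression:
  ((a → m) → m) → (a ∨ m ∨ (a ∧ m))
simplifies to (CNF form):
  True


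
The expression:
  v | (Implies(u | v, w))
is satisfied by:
  {v: True, w: True, u: False}
  {v: True, u: False, w: False}
  {w: True, u: False, v: False}
  {w: False, u: False, v: False}
  {v: True, w: True, u: True}
  {v: True, u: True, w: False}
  {w: True, u: True, v: False}


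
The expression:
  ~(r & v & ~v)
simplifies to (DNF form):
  True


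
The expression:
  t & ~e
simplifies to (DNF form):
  t & ~e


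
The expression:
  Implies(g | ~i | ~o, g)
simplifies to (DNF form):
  g | (i & o)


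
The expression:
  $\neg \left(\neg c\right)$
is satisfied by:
  {c: True}


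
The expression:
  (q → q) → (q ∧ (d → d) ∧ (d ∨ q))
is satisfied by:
  {q: True}


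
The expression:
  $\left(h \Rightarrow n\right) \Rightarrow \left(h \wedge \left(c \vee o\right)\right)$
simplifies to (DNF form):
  $\left(c \wedge h\right) \vee \left(h \wedge o\right) \vee \left(h \wedge \neg n\right)$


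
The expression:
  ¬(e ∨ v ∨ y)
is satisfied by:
  {v: False, e: False, y: False}


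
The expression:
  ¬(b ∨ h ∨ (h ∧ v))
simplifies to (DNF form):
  ¬b ∧ ¬h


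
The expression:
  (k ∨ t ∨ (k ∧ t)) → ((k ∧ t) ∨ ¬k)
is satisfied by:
  {t: True, k: False}
  {k: False, t: False}
  {k: True, t: True}


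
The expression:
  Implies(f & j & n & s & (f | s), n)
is always true.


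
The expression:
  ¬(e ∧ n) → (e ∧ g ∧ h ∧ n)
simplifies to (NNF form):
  e ∧ n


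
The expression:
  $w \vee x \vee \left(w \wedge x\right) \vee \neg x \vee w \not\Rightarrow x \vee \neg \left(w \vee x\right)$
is always true.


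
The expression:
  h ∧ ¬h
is never true.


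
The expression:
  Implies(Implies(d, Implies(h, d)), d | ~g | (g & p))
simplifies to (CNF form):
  d | p | ~g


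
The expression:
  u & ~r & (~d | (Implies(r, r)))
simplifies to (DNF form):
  u & ~r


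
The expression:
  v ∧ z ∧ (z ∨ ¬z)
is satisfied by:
  {z: True, v: True}


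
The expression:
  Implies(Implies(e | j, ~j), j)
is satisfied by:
  {j: True}


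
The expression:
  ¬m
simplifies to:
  ¬m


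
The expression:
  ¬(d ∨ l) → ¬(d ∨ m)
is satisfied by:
  {d: True, l: True, m: False}
  {d: True, m: False, l: False}
  {l: True, m: False, d: False}
  {l: False, m: False, d: False}
  {d: True, l: True, m: True}
  {d: True, m: True, l: False}
  {l: True, m: True, d: False}


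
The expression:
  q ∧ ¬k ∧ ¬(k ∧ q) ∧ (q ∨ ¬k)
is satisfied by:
  {q: True, k: False}


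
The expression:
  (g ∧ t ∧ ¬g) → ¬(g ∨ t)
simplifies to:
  True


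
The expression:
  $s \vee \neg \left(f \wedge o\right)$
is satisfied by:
  {s: True, o: False, f: False}
  {s: False, o: False, f: False}
  {f: True, s: True, o: False}
  {f: True, s: False, o: False}
  {o: True, s: True, f: False}
  {o: True, s: False, f: False}
  {o: True, f: True, s: True}


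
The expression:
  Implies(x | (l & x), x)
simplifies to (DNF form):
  True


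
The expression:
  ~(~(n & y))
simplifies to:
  n & y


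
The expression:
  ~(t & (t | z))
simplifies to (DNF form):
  ~t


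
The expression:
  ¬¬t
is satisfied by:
  {t: True}


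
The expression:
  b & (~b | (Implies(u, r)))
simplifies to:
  b & (r | ~u)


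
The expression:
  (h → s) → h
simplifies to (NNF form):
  h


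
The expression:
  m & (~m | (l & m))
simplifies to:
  l & m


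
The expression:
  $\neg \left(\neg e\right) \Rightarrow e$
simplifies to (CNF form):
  $\text{True}$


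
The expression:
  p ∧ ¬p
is never true.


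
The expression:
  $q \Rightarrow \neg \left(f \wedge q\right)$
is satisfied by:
  {q: False, f: False}
  {f: True, q: False}
  {q: True, f: False}


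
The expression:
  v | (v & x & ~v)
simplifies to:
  v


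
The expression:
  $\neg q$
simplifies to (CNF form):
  $\neg q$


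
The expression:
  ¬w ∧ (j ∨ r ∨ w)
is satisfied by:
  {r: True, j: True, w: False}
  {r: True, w: False, j: False}
  {j: True, w: False, r: False}


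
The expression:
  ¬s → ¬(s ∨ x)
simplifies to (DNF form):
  s ∨ ¬x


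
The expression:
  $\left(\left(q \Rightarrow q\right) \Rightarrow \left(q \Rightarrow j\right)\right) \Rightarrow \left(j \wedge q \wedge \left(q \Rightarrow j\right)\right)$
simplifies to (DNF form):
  $q$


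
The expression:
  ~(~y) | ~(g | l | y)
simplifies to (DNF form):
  y | (~g & ~l)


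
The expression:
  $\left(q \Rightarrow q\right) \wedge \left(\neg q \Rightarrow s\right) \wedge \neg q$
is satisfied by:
  {s: True, q: False}


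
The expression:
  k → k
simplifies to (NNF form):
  True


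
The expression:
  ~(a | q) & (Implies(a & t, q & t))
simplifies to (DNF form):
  ~a & ~q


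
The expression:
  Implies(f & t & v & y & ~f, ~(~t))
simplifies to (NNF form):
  True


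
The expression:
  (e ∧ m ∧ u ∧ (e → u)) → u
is always true.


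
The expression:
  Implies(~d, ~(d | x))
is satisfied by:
  {d: True, x: False}
  {x: False, d: False}
  {x: True, d: True}


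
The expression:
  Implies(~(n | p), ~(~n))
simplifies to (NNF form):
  n | p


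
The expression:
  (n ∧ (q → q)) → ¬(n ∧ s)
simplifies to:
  ¬n ∨ ¬s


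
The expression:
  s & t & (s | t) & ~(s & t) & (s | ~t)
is never true.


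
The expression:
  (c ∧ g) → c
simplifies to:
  True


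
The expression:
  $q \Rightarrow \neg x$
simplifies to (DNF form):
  $\neg q \vee \neg x$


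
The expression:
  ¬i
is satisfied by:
  {i: False}


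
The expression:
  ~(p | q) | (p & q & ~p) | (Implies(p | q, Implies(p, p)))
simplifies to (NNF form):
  True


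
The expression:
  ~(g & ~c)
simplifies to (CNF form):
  c | ~g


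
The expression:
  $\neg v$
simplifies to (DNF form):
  $\neg v$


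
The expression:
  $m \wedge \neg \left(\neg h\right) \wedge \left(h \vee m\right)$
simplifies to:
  $h \wedge m$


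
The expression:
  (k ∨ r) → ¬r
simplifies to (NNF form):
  ¬r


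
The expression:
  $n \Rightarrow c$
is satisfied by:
  {c: True, n: False}
  {n: False, c: False}
  {n: True, c: True}


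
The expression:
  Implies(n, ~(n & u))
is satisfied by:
  {u: False, n: False}
  {n: True, u: False}
  {u: True, n: False}


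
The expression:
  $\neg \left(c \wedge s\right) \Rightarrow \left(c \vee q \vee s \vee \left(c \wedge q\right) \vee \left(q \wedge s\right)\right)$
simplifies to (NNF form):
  $c \vee q \vee s$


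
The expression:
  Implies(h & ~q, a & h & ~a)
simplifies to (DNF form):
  q | ~h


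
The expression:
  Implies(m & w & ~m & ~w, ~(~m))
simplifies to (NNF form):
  True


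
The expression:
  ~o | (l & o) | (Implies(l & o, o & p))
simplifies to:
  True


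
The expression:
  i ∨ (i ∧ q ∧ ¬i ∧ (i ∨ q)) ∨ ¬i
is always true.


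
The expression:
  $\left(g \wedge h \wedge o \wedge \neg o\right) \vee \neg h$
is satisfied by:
  {h: False}


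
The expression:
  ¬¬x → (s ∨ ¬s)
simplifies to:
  True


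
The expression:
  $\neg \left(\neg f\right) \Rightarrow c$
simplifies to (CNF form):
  $c \vee \neg f$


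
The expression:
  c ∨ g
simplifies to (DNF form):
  c ∨ g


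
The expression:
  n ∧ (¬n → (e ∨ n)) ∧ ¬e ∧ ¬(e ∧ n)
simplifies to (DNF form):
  n ∧ ¬e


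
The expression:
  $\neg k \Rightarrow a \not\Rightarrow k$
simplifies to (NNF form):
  $a \vee k$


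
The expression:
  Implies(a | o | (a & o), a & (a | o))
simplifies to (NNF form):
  a | ~o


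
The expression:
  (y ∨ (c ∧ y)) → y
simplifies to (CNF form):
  True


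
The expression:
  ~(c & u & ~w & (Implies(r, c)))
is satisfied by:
  {w: True, u: False, c: False}
  {u: False, c: False, w: False}
  {w: True, c: True, u: False}
  {c: True, u: False, w: False}
  {w: True, u: True, c: False}
  {u: True, w: False, c: False}
  {w: True, c: True, u: True}


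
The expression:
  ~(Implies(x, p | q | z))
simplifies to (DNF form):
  x & ~p & ~q & ~z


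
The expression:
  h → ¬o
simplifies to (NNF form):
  ¬h ∨ ¬o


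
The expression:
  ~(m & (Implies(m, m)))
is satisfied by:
  {m: False}


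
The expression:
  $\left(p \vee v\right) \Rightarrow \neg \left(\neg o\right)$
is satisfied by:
  {o: True, v: False, p: False}
  {o: True, p: True, v: False}
  {o: True, v: True, p: False}
  {o: True, p: True, v: True}
  {p: False, v: False, o: False}


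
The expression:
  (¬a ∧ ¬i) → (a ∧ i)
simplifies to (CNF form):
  a ∨ i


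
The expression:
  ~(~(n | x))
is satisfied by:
  {n: True, x: True}
  {n: True, x: False}
  {x: True, n: False}


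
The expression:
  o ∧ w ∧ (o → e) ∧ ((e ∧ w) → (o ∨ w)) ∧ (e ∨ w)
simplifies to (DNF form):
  e ∧ o ∧ w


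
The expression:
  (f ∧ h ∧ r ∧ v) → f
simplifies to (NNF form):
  True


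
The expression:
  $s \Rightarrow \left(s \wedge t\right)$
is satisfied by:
  {t: True, s: False}
  {s: False, t: False}
  {s: True, t: True}


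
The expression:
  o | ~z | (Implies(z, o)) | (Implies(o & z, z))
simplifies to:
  True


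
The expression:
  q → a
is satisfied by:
  {a: True, q: False}
  {q: False, a: False}
  {q: True, a: True}


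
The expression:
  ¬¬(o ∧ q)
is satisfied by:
  {o: True, q: True}


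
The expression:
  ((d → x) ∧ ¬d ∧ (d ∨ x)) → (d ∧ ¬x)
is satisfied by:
  {d: True, x: False}
  {x: False, d: False}
  {x: True, d: True}


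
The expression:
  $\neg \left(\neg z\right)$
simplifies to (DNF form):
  $z$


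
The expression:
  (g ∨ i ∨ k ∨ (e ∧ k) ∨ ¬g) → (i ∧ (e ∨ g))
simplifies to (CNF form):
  i ∧ (e ∨ g)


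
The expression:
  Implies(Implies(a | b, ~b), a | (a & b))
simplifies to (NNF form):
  a | b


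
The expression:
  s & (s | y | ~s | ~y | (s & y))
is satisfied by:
  {s: True}


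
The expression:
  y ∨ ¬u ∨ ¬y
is always true.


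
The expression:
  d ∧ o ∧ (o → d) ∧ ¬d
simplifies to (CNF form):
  False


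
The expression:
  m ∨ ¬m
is always true.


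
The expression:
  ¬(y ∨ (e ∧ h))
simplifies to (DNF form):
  (¬e ∧ ¬y) ∨ (¬h ∧ ¬y)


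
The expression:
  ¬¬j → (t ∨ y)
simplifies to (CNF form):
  t ∨ y ∨ ¬j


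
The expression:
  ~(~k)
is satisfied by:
  {k: True}


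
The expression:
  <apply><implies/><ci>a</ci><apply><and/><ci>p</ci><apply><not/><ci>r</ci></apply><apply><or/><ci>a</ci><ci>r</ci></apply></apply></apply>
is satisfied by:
  {p: True, a: False, r: False}
  {p: False, a: False, r: False}
  {r: True, p: True, a: False}
  {r: True, p: False, a: False}
  {a: True, p: True, r: False}


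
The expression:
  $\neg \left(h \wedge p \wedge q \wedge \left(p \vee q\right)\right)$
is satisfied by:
  {p: False, q: False, h: False}
  {h: True, p: False, q: False}
  {q: True, p: False, h: False}
  {h: True, q: True, p: False}
  {p: True, h: False, q: False}
  {h: True, p: True, q: False}
  {q: True, p: True, h: False}


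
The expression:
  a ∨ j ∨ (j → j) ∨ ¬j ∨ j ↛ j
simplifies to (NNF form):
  True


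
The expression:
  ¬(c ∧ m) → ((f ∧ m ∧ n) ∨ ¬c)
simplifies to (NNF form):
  m ∨ ¬c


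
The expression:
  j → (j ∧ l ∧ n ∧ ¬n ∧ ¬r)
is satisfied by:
  {j: False}


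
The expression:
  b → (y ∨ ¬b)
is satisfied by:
  {y: True, b: False}
  {b: False, y: False}
  {b: True, y: True}


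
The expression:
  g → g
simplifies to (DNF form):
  True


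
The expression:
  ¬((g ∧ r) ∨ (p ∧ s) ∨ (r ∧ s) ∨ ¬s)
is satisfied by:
  {s: True, p: False, r: False}


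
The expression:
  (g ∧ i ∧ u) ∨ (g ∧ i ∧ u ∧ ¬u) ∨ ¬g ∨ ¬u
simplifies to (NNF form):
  i ∨ ¬g ∨ ¬u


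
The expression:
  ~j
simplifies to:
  ~j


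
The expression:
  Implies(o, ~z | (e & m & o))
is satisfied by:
  {m: True, e: True, o: False, z: False}
  {m: True, e: False, o: False, z: False}
  {e: True, m: False, o: False, z: False}
  {m: False, e: False, o: False, z: False}
  {z: True, m: True, e: True, o: False}
  {z: True, m: True, e: False, o: False}
  {z: True, e: True, m: False, o: False}
  {z: True, e: False, m: False, o: False}
  {m: True, o: True, e: True, z: False}
  {m: True, o: True, e: False, z: False}
  {o: True, e: True, m: False, z: False}
  {o: True, m: False, e: False, z: False}
  {z: True, m: True, o: True, e: True}


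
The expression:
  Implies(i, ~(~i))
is always true.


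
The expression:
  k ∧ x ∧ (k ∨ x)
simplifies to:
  k ∧ x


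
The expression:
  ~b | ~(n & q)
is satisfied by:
  {q: False, n: False, b: False}
  {b: True, q: False, n: False}
  {n: True, q: False, b: False}
  {b: True, n: True, q: False}
  {q: True, b: False, n: False}
  {b: True, q: True, n: False}
  {n: True, q: True, b: False}


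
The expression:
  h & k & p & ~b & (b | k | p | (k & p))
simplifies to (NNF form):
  h & k & p & ~b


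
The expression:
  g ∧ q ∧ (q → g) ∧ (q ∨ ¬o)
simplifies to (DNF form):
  g ∧ q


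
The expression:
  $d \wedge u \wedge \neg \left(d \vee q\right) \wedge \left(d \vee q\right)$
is never true.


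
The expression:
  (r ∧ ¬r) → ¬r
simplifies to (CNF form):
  True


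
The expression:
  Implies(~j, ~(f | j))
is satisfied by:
  {j: True, f: False}
  {f: False, j: False}
  {f: True, j: True}


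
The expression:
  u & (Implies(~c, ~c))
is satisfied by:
  {u: True}


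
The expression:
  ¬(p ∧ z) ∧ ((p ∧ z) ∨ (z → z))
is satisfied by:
  {p: False, z: False}
  {z: True, p: False}
  {p: True, z: False}


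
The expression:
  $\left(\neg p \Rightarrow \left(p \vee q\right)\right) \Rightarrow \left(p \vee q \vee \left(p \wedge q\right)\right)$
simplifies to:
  $\text{True}$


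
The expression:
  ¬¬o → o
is always true.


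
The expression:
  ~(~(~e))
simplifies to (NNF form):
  ~e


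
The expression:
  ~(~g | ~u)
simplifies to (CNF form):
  g & u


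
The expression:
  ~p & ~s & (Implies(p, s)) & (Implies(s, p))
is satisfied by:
  {p: False, s: False}


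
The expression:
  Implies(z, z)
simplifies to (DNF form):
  True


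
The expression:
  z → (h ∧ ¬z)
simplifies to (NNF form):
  ¬z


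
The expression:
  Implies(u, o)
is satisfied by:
  {o: True, u: False}
  {u: False, o: False}
  {u: True, o: True}


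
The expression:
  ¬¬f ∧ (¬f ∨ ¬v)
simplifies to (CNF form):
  f ∧ ¬v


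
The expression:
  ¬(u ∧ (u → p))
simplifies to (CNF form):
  ¬p ∨ ¬u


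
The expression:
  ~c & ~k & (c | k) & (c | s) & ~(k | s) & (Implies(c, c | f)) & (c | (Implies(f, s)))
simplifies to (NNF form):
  False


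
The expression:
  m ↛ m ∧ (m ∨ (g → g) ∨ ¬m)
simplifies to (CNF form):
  False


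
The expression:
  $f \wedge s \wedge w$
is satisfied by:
  {w: True, f: True, s: True}


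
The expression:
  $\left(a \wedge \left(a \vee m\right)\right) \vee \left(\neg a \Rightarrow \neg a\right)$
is always true.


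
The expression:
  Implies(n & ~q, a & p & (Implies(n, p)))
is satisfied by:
  {q: True, p: True, a: True, n: False}
  {q: True, p: True, a: False, n: False}
  {q: True, a: True, p: False, n: False}
  {q: True, a: False, p: False, n: False}
  {p: True, a: True, q: False, n: False}
  {p: True, a: False, q: False, n: False}
  {a: True, q: False, p: False, n: False}
  {a: False, q: False, p: False, n: False}
  {n: True, q: True, p: True, a: True}
  {n: True, q: True, p: True, a: False}
  {n: True, q: True, a: True, p: False}
  {n: True, q: True, a: False, p: False}
  {n: True, p: True, a: True, q: False}


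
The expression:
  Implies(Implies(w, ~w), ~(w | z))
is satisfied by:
  {w: True, z: False}
  {z: False, w: False}
  {z: True, w: True}


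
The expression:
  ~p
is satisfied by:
  {p: False}


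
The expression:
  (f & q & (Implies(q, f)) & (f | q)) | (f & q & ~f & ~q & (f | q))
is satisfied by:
  {f: True, q: True}


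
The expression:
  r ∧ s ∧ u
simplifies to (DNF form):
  r ∧ s ∧ u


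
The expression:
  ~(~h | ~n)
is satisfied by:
  {h: True, n: True}


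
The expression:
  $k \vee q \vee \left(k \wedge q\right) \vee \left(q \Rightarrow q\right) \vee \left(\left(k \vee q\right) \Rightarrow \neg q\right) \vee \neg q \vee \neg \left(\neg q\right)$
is always true.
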